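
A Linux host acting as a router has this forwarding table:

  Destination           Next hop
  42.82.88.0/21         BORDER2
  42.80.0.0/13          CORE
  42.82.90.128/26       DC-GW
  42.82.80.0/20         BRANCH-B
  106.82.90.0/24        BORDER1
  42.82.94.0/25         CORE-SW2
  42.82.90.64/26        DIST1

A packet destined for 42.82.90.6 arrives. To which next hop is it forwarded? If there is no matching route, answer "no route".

BORDER2

Routes whose prefix contains 42.82.90.6:
  42.80.0.0/13 (42.80.0.0 - 42.87.255.255) -> CORE
  42.82.80.0/20 (42.82.80.0 - 42.82.95.255) -> BRANCH-B
  42.82.88.0/21 (42.82.88.0 - 42.82.95.255) -> BORDER2
More-specific entries that do NOT match:
  42.82.90.128/26 (42.82.90.128 - 42.82.90.191) does not contain 42.82.90.6
  42.82.90.64/26 (42.82.90.64 - 42.82.90.127) does not contain 42.82.90.6
  42.82.94.0/25 (42.82.94.0 - 42.82.94.127) does not contain 42.82.90.6
  106.82.90.0/24 (106.82.90.0 - 106.82.90.255) does not contain 42.82.90.6
Longest matching prefix is /21 -> next hop BORDER2.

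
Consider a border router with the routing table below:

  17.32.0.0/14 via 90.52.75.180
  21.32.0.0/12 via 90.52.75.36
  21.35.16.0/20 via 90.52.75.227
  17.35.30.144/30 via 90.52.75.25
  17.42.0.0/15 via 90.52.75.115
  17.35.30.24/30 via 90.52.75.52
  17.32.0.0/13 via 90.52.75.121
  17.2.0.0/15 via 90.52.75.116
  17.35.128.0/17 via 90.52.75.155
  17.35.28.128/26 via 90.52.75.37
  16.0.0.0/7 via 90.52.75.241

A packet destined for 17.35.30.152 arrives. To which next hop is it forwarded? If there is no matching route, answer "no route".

90.52.75.180

Routes whose prefix contains 17.35.30.152:
  16.0.0.0/7 (16.0.0.0 - 17.255.255.255) -> 90.52.75.241
  17.32.0.0/13 (17.32.0.0 - 17.39.255.255) -> 90.52.75.121
  17.32.0.0/14 (17.32.0.0 - 17.35.255.255) -> 90.52.75.180
More-specific entries that do NOT match:
  17.35.30.144/30 (17.35.30.144 - 17.35.30.147) does not contain 17.35.30.152
  17.35.30.24/30 (17.35.30.24 - 17.35.30.27) does not contain 17.35.30.152
  17.35.28.128/26 (17.35.28.128 - 17.35.28.191) does not contain 17.35.30.152
  21.35.16.0/20 (21.35.16.0 - 21.35.31.255) does not contain 17.35.30.152
  17.35.128.0/17 (17.35.128.0 - 17.35.255.255) does not contain 17.35.30.152
  17.42.0.0/15 (17.42.0.0 - 17.43.255.255) does not contain 17.35.30.152
  17.2.0.0/15 (17.2.0.0 - 17.3.255.255) does not contain 17.35.30.152
Longest matching prefix is /14 -> next hop 90.52.75.180.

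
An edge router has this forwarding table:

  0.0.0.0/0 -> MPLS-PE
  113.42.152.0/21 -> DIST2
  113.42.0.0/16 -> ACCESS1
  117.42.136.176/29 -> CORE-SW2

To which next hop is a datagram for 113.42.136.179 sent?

Routes whose prefix contains 113.42.136.179:
  0.0.0.0/0 (default, matches everything) -> MPLS-PE
  113.42.0.0/16 (113.42.0.0 - 113.42.255.255) -> ACCESS1
More-specific entries that do NOT match:
  117.42.136.176/29 (117.42.136.176 - 117.42.136.183) does not contain 113.42.136.179
  113.42.152.0/21 (113.42.152.0 - 113.42.159.255) does not contain 113.42.136.179
Longest matching prefix is /16 -> next hop ACCESS1.

ACCESS1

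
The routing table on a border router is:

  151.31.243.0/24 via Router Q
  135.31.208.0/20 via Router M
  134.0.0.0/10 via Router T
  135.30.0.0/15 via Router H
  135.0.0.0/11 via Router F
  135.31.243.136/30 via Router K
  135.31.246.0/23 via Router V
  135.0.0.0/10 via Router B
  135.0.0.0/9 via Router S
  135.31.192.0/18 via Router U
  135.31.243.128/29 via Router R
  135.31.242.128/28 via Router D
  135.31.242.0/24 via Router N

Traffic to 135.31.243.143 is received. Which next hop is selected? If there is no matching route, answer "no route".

Routes whose prefix contains 135.31.243.143:
  135.0.0.0/9 (135.0.0.0 - 135.127.255.255) -> Router S
  135.0.0.0/10 (135.0.0.0 - 135.63.255.255) -> Router B
  135.0.0.0/11 (135.0.0.0 - 135.31.255.255) -> Router F
  135.30.0.0/15 (135.30.0.0 - 135.31.255.255) -> Router H
  135.31.192.0/18 (135.31.192.0 - 135.31.255.255) -> Router U
More-specific entries that do NOT match:
  135.31.243.136/30 (135.31.243.136 - 135.31.243.139) does not contain 135.31.243.143
  135.31.243.128/29 (135.31.243.128 - 135.31.243.135) does not contain 135.31.243.143
  135.31.242.128/28 (135.31.242.128 - 135.31.242.143) does not contain 135.31.243.143
  151.31.243.0/24 (151.31.243.0 - 151.31.243.255) does not contain 135.31.243.143
  135.31.242.0/24 (135.31.242.0 - 135.31.242.255) does not contain 135.31.243.143
  135.31.246.0/23 (135.31.246.0 - 135.31.247.255) does not contain 135.31.243.143
  135.31.208.0/20 (135.31.208.0 - 135.31.223.255) does not contain 135.31.243.143
Longest matching prefix is /18 -> next hop Router U.

Router U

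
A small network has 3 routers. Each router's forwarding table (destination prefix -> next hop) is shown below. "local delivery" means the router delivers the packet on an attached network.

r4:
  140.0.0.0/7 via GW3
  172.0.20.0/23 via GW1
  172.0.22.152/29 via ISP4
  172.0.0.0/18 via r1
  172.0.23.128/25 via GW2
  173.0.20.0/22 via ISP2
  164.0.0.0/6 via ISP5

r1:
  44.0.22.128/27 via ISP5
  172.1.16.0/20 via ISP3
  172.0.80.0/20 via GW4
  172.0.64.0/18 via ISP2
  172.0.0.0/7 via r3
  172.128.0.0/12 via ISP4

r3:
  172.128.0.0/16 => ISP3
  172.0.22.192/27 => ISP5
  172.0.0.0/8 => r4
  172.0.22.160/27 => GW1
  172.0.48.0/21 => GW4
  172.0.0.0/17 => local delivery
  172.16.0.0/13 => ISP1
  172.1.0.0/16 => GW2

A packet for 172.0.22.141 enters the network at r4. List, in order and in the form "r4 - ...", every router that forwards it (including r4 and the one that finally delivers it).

At r4: longest match for 172.0.22.141 is 172.0.0.0/18 -> r1
At r1: longest match for 172.0.22.141 is 172.0.0.0/7 -> r3
At r3: longest match for 172.0.22.141 is 172.0.0.0/17 -> local delivery

r4 - r1 - r3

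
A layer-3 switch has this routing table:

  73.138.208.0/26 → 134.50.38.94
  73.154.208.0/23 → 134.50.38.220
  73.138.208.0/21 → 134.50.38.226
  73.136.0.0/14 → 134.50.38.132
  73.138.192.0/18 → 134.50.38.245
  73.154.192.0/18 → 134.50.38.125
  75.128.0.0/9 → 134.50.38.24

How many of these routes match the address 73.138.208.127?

3

Prefixes containing 73.138.208.127:
  73.136.0.0/14 (73.136.0.0 - 73.139.255.255)
  73.138.192.0/18 (73.138.192.0 - 73.138.255.255)
  73.138.208.0/21 (73.138.208.0 - 73.138.215.255)
Total matching entries: 3.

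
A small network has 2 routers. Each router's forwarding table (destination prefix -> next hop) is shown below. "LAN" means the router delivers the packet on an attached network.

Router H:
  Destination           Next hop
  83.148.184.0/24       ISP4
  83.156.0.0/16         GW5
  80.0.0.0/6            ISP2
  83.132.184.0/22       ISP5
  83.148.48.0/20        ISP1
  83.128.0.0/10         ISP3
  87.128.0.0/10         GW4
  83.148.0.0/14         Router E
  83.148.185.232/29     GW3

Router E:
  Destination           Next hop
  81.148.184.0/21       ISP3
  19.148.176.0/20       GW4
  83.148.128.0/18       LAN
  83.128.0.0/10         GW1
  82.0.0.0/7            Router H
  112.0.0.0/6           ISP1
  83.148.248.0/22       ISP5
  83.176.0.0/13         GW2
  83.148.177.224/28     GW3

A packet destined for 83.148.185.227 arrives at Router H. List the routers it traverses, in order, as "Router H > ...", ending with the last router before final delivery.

Router H > Router E

At Router H: longest match for 83.148.185.227 is 83.148.0.0/14 -> Router E
At Router E: longest match for 83.148.185.227 is 83.148.128.0/18 -> LAN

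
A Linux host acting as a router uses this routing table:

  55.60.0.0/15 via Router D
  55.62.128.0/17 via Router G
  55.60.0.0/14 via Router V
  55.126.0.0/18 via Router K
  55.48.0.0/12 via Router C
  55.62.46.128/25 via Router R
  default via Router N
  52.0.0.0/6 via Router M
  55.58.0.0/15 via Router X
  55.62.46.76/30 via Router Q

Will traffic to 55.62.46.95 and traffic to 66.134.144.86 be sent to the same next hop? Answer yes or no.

55.62.46.95: longest match 55.60.0.0/14 -> Router V
66.134.144.86: longest match 0.0.0.0/0 -> Router N

no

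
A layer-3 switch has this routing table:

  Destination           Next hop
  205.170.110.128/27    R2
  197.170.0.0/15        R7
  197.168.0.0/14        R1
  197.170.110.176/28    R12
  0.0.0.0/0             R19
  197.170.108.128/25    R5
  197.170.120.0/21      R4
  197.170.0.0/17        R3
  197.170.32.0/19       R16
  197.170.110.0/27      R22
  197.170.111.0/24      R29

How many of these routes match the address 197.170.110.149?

4

Prefixes containing 197.170.110.149:
  0.0.0.0/0 (default, matches everything)
  197.168.0.0/14 (197.168.0.0 - 197.171.255.255)
  197.170.0.0/15 (197.170.0.0 - 197.171.255.255)
  197.170.0.0/17 (197.170.0.0 - 197.170.127.255)
Total matching entries: 4.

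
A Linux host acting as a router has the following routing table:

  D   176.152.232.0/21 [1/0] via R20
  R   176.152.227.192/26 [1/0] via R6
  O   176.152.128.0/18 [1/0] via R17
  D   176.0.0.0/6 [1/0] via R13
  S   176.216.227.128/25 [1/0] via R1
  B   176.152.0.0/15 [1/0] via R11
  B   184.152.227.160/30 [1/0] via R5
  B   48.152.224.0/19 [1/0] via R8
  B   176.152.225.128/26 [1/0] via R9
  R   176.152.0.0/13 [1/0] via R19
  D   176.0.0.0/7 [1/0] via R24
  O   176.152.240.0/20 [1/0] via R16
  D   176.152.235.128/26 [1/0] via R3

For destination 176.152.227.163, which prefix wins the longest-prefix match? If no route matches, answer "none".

Entries matching 176.152.227.163:
  176.0.0.0/6 (176.0.0.0 - 179.255.255.255)
  176.0.0.0/7 (176.0.0.0 - 177.255.255.255)
  176.152.0.0/13 (176.152.0.0 - 176.159.255.255)
  176.152.0.0/15 (176.152.0.0 - 176.153.255.255)
Most specific is 176.152.0.0/15.

176.152.0.0/15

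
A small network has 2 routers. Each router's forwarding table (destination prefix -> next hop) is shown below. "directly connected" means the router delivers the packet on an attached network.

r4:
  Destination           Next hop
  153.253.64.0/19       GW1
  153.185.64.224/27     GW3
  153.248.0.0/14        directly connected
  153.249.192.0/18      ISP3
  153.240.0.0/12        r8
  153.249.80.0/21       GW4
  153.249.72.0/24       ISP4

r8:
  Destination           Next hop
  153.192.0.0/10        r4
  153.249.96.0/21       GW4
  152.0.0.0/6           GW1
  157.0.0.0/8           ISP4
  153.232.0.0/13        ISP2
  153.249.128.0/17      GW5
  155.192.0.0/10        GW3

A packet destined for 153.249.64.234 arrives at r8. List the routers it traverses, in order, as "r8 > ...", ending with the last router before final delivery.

At r8: longest match for 153.249.64.234 is 153.192.0.0/10 -> r4
At r4: longest match for 153.249.64.234 is 153.248.0.0/14 -> directly connected

r8 > r4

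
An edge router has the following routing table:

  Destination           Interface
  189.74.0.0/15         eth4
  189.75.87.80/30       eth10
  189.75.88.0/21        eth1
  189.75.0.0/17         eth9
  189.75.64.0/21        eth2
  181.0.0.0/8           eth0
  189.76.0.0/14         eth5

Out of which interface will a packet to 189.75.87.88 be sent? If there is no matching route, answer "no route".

eth9

Routes whose prefix contains 189.75.87.88:
  189.74.0.0/15 (189.74.0.0 - 189.75.255.255) -> eth4
  189.75.0.0/17 (189.75.0.0 - 189.75.127.255) -> eth9
More-specific entries that do NOT match:
  189.75.87.80/30 (189.75.87.80 - 189.75.87.83) does not contain 189.75.87.88
  189.75.88.0/21 (189.75.88.0 - 189.75.95.255) does not contain 189.75.87.88
  189.75.64.0/21 (189.75.64.0 - 189.75.71.255) does not contain 189.75.87.88
Longest matching prefix is /17 -> interface eth9.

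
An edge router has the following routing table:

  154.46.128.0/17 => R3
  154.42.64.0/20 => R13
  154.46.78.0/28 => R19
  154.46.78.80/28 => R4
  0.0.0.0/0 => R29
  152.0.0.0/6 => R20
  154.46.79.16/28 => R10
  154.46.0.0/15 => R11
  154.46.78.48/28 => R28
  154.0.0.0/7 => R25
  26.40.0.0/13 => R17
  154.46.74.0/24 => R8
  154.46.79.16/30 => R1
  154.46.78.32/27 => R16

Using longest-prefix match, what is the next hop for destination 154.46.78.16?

Routes whose prefix contains 154.46.78.16:
  0.0.0.0/0 (default, matches everything) -> R29
  152.0.0.0/6 (152.0.0.0 - 155.255.255.255) -> R20
  154.0.0.0/7 (154.0.0.0 - 155.255.255.255) -> R25
  154.46.0.0/15 (154.46.0.0 - 154.47.255.255) -> R11
More-specific entries that do NOT match:
  154.46.79.16/30 (154.46.79.16 - 154.46.79.19) does not contain 154.46.78.16
  154.46.78.0/28 (154.46.78.0 - 154.46.78.15) does not contain 154.46.78.16
  154.46.78.80/28 (154.46.78.80 - 154.46.78.95) does not contain 154.46.78.16
  154.46.79.16/28 (154.46.79.16 - 154.46.79.31) does not contain 154.46.78.16
  154.46.78.48/28 (154.46.78.48 - 154.46.78.63) does not contain 154.46.78.16
  154.46.78.32/27 (154.46.78.32 - 154.46.78.63) does not contain 154.46.78.16
  154.46.74.0/24 (154.46.74.0 - 154.46.74.255) does not contain 154.46.78.16
  154.42.64.0/20 (154.42.64.0 - 154.42.79.255) does not contain 154.46.78.16
  154.46.128.0/17 (154.46.128.0 - 154.46.255.255) does not contain 154.46.78.16
Longest matching prefix is /15 -> next hop R11.

R11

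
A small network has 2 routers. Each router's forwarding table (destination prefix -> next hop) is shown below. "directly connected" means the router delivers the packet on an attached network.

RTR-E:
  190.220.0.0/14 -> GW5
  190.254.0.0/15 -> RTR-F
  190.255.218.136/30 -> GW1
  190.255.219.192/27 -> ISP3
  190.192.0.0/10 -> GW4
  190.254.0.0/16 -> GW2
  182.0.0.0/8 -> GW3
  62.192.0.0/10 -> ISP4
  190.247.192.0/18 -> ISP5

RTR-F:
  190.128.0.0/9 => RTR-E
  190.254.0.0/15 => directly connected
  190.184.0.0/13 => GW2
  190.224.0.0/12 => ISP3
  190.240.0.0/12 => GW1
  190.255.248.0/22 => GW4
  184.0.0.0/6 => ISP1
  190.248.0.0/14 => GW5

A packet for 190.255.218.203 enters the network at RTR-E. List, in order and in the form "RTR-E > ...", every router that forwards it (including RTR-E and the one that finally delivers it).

RTR-E > RTR-F

At RTR-E: longest match for 190.255.218.203 is 190.254.0.0/15 -> RTR-F
At RTR-F: longest match for 190.255.218.203 is 190.254.0.0/15 -> directly connected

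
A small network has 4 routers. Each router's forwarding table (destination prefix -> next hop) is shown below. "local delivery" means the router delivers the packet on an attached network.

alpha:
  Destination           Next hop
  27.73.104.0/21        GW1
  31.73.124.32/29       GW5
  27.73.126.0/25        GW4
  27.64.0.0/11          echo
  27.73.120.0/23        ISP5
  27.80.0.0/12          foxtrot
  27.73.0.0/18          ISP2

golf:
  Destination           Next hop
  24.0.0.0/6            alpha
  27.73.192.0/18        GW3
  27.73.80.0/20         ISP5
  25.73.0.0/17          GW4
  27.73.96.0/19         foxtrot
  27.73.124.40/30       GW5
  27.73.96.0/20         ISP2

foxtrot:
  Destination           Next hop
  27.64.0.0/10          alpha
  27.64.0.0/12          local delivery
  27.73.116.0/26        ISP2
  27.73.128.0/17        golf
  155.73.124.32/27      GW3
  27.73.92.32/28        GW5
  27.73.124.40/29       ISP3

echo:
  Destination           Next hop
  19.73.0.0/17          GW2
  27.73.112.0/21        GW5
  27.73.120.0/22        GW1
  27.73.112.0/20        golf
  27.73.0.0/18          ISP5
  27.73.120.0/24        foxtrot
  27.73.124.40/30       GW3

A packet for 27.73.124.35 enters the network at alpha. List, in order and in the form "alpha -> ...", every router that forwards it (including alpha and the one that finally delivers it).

alpha -> echo -> golf -> foxtrot

At alpha: longest match for 27.73.124.35 is 27.64.0.0/11 -> echo
At echo: longest match for 27.73.124.35 is 27.73.112.0/20 -> golf
At golf: longest match for 27.73.124.35 is 27.73.96.0/19 -> foxtrot
At foxtrot: longest match for 27.73.124.35 is 27.64.0.0/12 -> local delivery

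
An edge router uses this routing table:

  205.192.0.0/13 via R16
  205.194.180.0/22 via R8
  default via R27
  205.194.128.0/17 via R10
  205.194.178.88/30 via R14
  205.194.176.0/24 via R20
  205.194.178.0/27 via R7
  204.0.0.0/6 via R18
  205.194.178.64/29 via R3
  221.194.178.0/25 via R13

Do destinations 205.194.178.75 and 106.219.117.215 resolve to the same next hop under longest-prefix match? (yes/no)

205.194.178.75: longest match 205.194.128.0/17 -> R10
106.219.117.215: longest match 0.0.0.0/0 -> R27

no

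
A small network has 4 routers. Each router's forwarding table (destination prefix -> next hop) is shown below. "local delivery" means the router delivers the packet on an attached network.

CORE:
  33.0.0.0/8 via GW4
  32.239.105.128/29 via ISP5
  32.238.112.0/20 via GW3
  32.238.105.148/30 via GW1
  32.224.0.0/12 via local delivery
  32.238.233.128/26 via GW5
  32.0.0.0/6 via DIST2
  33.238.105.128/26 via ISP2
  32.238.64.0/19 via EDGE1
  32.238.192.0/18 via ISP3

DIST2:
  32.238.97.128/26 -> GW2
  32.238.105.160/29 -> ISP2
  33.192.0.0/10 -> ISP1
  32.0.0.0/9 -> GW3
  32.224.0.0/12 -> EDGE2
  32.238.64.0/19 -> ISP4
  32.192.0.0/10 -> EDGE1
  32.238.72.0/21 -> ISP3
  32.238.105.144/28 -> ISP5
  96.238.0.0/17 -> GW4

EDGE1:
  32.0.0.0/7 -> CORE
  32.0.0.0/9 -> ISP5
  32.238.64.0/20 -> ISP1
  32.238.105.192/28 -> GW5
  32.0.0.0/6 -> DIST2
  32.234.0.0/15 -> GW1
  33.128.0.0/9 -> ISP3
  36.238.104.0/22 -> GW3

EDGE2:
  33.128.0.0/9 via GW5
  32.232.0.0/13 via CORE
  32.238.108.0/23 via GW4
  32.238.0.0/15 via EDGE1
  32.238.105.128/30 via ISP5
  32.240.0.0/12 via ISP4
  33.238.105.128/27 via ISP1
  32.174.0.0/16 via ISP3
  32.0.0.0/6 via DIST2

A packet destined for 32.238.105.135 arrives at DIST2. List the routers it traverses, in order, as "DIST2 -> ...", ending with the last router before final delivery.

At DIST2: longest match for 32.238.105.135 is 32.224.0.0/12 -> EDGE2
At EDGE2: longest match for 32.238.105.135 is 32.238.0.0/15 -> EDGE1
At EDGE1: longest match for 32.238.105.135 is 32.0.0.0/7 -> CORE
At CORE: longest match for 32.238.105.135 is 32.224.0.0/12 -> local delivery

DIST2 -> EDGE2 -> EDGE1 -> CORE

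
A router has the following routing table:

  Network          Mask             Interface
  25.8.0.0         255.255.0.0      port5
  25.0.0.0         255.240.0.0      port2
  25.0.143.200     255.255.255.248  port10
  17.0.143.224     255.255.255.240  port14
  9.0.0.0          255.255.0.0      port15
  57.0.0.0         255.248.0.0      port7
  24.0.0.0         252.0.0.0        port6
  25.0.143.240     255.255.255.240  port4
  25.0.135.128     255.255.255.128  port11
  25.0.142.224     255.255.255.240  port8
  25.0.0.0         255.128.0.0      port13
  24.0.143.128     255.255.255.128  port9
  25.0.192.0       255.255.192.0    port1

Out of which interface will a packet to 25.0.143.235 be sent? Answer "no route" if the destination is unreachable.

port2

Routes whose prefix contains 25.0.143.235:
  24.0.0.0/6 (24.0.0.0 - 27.255.255.255) -> port6
  25.0.0.0/9 (25.0.0.0 - 25.127.255.255) -> port13
  25.0.0.0/12 (25.0.0.0 - 25.15.255.255) -> port2
More-specific entries that do NOT match:
  25.0.143.200/29 (25.0.143.200 - 25.0.143.207) does not contain 25.0.143.235
  17.0.143.224/28 (17.0.143.224 - 17.0.143.239) does not contain 25.0.143.235
  25.0.143.240/28 (25.0.143.240 - 25.0.143.255) does not contain 25.0.143.235
  25.0.142.224/28 (25.0.142.224 - 25.0.142.239) does not contain 25.0.143.235
  25.0.135.128/25 (25.0.135.128 - 25.0.135.255) does not contain 25.0.143.235
  24.0.143.128/25 (24.0.143.128 - 24.0.143.255) does not contain 25.0.143.235
  25.0.192.0/18 (25.0.192.0 - 25.0.255.255) does not contain 25.0.143.235
  25.8.0.0/16 (25.8.0.0 - 25.8.255.255) does not contain 25.0.143.235
  9.0.0.0/16 (9.0.0.0 - 9.0.255.255) does not contain 25.0.143.235
  57.0.0.0/13 (57.0.0.0 - 57.7.255.255) does not contain 25.0.143.235
Longest matching prefix is /12 -> interface port2.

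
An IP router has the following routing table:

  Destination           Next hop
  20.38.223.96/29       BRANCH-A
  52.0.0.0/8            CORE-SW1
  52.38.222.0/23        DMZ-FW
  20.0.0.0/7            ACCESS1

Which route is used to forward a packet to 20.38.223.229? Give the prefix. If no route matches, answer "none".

20.0.0.0/7

Entries matching 20.38.223.229:
  20.0.0.0/7 (20.0.0.0 - 21.255.255.255)
Most specific is 20.0.0.0/7.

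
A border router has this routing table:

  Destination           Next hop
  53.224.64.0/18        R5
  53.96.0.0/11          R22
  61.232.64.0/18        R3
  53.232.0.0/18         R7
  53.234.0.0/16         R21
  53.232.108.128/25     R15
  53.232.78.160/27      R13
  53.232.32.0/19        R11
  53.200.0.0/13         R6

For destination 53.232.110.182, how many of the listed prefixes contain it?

No listed prefix contains 53.232.110.182.
Total matching entries: 0.

0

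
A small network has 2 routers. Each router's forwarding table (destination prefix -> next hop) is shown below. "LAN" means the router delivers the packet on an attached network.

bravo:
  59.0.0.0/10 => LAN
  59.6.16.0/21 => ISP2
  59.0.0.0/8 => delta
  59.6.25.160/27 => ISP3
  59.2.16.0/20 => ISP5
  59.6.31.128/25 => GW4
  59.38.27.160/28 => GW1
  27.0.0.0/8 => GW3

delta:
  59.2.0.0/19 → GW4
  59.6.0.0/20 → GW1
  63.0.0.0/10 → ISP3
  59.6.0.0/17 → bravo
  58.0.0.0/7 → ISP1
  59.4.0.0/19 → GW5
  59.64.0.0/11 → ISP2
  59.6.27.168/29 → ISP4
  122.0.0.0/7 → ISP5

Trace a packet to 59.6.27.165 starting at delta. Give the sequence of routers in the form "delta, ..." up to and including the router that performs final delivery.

delta, bravo

At delta: longest match for 59.6.27.165 is 59.6.0.0/17 -> bravo
At bravo: longest match for 59.6.27.165 is 59.0.0.0/10 -> LAN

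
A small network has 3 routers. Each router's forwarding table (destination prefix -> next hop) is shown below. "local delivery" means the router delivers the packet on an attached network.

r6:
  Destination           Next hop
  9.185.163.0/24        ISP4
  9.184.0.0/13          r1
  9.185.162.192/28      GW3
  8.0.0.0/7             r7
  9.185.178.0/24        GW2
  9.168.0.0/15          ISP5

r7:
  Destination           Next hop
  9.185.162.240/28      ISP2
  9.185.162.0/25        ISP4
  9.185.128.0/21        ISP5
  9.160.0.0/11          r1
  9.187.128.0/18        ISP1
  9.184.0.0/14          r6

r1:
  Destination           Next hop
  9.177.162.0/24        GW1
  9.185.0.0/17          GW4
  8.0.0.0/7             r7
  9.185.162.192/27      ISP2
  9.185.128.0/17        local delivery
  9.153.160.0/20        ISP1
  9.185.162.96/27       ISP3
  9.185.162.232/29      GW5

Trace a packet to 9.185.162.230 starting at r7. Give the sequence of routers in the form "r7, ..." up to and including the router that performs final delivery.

At r7: longest match for 9.185.162.230 is 9.184.0.0/14 -> r6
At r6: longest match for 9.185.162.230 is 9.184.0.0/13 -> r1
At r1: longest match for 9.185.162.230 is 9.185.128.0/17 -> local delivery

r7, r6, r1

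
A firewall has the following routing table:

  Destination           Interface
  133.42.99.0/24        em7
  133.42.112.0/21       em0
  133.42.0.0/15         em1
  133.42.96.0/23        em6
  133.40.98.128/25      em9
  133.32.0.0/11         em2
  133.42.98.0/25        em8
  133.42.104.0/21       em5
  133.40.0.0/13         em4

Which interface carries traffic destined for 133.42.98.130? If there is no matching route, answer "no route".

em1

Routes whose prefix contains 133.42.98.130:
  133.32.0.0/11 (133.32.0.0 - 133.63.255.255) -> em2
  133.40.0.0/13 (133.40.0.0 - 133.47.255.255) -> em4
  133.42.0.0/15 (133.42.0.0 - 133.43.255.255) -> em1
More-specific entries that do NOT match:
  133.40.98.128/25 (133.40.98.128 - 133.40.98.255) does not contain 133.42.98.130
  133.42.98.0/25 (133.42.98.0 - 133.42.98.127) does not contain 133.42.98.130
  133.42.99.0/24 (133.42.99.0 - 133.42.99.255) does not contain 133.42.98.130
  133.42.96.0/23 (133.42.96.0 - 133.42.97.255) does not contain 133.42.98.130
  133.42.112.0/21 (133.42.112.0 - 133.42.119.255) does not contain 133.42.98.130
  133.42.104.0/21 (133.42.104.0 - 133.42.111.255) does not contain 133.42.98.130
Longest matching prefix is /15 -> interface em1.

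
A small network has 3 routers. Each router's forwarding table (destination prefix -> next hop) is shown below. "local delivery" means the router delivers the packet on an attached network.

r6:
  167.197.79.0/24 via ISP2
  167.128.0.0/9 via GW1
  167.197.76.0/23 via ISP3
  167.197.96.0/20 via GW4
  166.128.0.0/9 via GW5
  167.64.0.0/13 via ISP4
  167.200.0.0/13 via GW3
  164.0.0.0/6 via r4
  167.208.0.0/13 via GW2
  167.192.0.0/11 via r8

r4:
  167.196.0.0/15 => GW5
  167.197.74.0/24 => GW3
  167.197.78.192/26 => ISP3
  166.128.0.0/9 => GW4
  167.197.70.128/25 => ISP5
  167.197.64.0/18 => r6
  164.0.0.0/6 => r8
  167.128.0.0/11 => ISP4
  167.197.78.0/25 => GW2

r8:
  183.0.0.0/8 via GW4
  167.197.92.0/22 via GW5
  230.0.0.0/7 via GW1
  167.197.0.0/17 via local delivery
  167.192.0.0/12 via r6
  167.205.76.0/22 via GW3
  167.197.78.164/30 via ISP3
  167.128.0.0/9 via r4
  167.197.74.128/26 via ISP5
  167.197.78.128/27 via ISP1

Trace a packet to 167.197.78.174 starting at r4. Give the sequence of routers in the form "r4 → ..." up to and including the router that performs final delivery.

At r4: longest match for 167.197.78.174 is 167.197.64.0/18 -> r6
At r6: longest match for 167.197.78.174 is 167.192.0.0/11 -> r8
At r8: longest match for 167.197.78.174 is 167.197.0.0/17 -> local delivery

r4 → r6 → r8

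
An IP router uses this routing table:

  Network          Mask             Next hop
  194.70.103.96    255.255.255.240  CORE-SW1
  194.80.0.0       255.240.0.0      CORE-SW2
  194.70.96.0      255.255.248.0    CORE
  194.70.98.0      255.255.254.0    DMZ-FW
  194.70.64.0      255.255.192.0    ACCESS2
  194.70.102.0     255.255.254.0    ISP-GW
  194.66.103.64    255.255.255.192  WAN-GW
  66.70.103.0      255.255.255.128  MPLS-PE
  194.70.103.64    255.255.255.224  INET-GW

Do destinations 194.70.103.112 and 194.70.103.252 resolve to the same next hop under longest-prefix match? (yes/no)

194.70.103.112: longest match 194.70.102.0/23 -> ISP-GW
194.70.103.252: longest match 194.70.102.0/23 -> ISP-GW

yes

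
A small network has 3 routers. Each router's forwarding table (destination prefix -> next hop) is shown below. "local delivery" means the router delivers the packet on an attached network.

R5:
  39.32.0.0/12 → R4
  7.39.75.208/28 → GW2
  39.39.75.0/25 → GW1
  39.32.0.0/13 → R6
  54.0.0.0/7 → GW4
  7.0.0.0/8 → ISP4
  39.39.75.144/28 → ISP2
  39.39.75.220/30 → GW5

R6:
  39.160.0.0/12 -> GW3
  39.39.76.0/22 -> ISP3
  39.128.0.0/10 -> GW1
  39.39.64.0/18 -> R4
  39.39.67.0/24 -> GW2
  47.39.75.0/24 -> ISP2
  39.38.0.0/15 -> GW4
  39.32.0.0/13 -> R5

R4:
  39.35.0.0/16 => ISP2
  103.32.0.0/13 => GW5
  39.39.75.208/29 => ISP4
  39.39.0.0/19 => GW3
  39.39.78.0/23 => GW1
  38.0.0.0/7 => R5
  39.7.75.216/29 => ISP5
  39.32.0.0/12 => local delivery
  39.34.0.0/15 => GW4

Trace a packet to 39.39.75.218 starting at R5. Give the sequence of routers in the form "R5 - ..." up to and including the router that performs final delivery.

At R5: longest match for 39.39.75.218 is 39.32.0.0/13 -> R6
At R6: longest match for 39.39.75.218 is 39.39.64.0/18 -> R4
At R4: longest match for 39.39.75.218 is 39.32.0.0/12 -> local delivery

R5 - R6 - R4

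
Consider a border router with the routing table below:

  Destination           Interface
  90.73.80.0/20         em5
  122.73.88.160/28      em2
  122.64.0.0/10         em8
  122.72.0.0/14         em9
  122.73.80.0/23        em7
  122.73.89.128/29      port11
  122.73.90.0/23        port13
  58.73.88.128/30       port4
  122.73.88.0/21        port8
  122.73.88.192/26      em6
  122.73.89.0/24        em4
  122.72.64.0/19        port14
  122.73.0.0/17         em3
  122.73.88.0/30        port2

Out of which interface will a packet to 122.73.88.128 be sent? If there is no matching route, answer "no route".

port8

Routes whose prefix contains 122.73.88.128:
  122.64.0.0/10 (122.64.0.0 - 122.127.255.255) -> em8
  122.72.0.0/14 (122.72.0.0 - 122.75.255.255) -> em9
  122.73.0.0/17 (122.73.0.0 - 122.73.127.255) -> em3
  122.73.88.0/21 (122.73.88.0 - 122.73.95.255) -> port8
More-specific entries that do NOT match:
  58.73.88.128/30 (58.73.88.128 - 58.73.88.131) does not contain 122.73.88.128
  122.73.88.0/30 (122.73.88.0 - 122.73.88.3) does not contain 122.73.88.128
  122.73.89.128/29 (122.73.89.128 - 122.73.89.135) does not contain 122.73.88.128
  122.73.88.160/28 (122.73.88.160 - 122.73.88.175) does not contain 122.73.88.128
  122.73.88.192/26 (122.73.88.192 - 122.73.88.255) does not contain 122.73.88.128
  122.73.89.0/24 (122.73.89.0 - 122.73.89.255) does not contain 122.73.88.128
  122.73.80.0/23 (122.73.80.0 - 122.73.81.255) does not contain 122.73.88.128
  122.73.90.0/23 (122.73.90.0 - 122.73.91.255) does not contain 122.73.88.128
Longest matching prefix is /21 -> interface port8.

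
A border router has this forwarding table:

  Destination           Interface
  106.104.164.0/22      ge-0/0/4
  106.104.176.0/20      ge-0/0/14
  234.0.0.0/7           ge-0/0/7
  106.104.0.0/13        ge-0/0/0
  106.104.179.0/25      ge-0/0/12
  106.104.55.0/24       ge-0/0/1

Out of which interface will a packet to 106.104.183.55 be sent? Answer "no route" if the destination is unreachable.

ge-0/0/14

Routes whose prefix contains 106.104.183.55:
  106.104.0.0/13 (106.104.0.0 - 106.111.255.255) -> ge-0/0/0
  106.104.176.0/20 (106.104.176.0 - 106.104.191.255) -> ge-0/0/14
More-specific entries that do NOT match:
  106.104.179.0/25 (106.104.179.0 - 106.104.179.127) does not contain 106.104.183.55
  106.104.55.0/24 (106.104.55.0 - 106.104.55.255) does not contain 106.104.183.55
  106.104.164.0/22 (106.104.164.0 - 106.104.167.255) does not contain 106.104.183.55
Longest matching prefix is /20 -> interface ge-0/0/14.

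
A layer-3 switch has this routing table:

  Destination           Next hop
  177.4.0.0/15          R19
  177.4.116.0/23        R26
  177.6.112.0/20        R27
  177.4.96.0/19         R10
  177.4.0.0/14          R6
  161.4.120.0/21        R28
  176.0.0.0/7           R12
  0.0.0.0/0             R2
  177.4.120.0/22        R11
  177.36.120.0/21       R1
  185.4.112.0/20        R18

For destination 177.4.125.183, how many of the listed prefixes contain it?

5

Prefixes containing 177.4.125.183:
  0.0.0.0/0 (default, matches everything)
  176.0.0.0/7 (176.0.0.0 - 177.255.255.255)
  177.4.0.0/14 (177.4.0.0 - 177.7.255.255)
  177.4.0.0/15 (177.4.0.0 - 177.5.255.255)
  177.4.96.0/19 (177.4.96.0 - 177.4.127.255)
Total matching entries: 5.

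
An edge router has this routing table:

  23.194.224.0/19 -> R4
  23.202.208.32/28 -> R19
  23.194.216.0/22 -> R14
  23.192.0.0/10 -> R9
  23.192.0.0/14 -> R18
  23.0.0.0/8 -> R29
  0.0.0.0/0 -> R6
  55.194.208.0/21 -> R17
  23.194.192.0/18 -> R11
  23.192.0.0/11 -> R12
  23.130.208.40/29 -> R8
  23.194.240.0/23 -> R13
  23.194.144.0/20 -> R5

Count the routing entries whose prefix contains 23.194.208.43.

6

Prefixes containing 23.194.208.43:
  0.0.0.0/0 (default, matches everything)
  23.0.0.0/8 (23.0.0.0 - 23.255.255.255)
  23.192.0.0/10 (23.192.0.0 - 23.255.255.255)
  23.192.0.0/11 (23.192.0.0 - 23.223.255.255)
  23.192.0.0/14 (23.192.0.0 - 23.195.255.255)
  23.194.192.0/18 (23.194.192.0 - 23.194.255.255)
Total matching entries: 6.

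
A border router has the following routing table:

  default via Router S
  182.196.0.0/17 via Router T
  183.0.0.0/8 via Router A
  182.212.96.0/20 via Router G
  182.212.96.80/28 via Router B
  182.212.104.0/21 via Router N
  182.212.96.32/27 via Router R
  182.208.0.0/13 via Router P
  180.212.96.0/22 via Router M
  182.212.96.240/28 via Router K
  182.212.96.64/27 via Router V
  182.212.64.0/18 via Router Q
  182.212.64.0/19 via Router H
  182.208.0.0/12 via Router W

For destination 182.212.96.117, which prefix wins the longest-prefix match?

182.212.96.0/20

Entries matching 182.212.96.117:
  0.0.0.0/0 (default, matches everything)
  182.208.0.0/12 (182.208.0.0 - 182.223.255.255)
  182.208.0.0/13 (182.208.0.0 - 182.215.255.255)
  182.212.64.0/18 (182.212.64.0 - 182.212.127.255)
  182.212.96.0/20 (182.212.96.0 - 182.212.111.255)
Most specific is 182.212.96.0/20.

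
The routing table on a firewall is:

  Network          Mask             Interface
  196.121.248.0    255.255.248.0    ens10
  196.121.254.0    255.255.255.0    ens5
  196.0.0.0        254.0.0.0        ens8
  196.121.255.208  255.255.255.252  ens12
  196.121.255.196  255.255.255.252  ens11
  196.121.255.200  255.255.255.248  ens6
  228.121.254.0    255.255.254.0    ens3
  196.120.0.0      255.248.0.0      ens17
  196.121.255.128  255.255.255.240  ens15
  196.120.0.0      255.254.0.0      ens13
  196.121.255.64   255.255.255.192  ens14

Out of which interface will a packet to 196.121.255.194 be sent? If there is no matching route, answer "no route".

ens10

Routes whose prefix contains 196.121.255.194:
  196.0.0.0/7 (196.0.0.0 - 197.255.255.255) -> ens8
  196.120.0.0/13 (196.120.0.0 - 196.127.255.255) -> ens17
  196.120.0.0/15 (196.120.0.0 - 196.121.255.255) -> ens13
  196.121.248.0/21 (196.121.248.0 - 196.121.255.255) -> ens10
More-specific entries that do NOT match:
  196.121.255.208/30 (196.121.255.208 - 196.121.255.211) does not contain 196.121.255.194
  196.121.255.196/30 (196.121.255.196 - 196.121.255.199) does not contain 196.121.255.194
  196.121.255.200/29 (196.121.255.200 - 196.121.255.207) does not contain 196.121.255.194
  196.121.255.128/28 (196.121.255.128 - 196.121.255.143) does not contain 196.121.255.194
  196.121.255.64/26 (196.121.255.64 - 196.121.255.127) does not contain 196.121.255.194
  196.121.254.0/24 (196.121.254.0 - 196.121.254.255) does not contain 196.121.255.194
  228.121.254.0/23 (228.121.254.0 - 228.121.255.255) does not contain 196.121.255.194
Longest matching prefix is /21 -> interface ens10.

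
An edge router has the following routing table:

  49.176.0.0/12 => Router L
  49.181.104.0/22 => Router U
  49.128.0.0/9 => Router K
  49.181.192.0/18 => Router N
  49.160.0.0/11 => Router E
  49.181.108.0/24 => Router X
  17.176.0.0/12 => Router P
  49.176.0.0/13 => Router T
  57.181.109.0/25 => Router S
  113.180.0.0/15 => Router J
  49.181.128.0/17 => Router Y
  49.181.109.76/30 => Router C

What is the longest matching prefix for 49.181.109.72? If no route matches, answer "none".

49.176.0.0/13

Entries matching 49.181.109.72:
  49.128.0.0/9 (49.128.0.0 - 49.255.255.255)
  49.160.0.0/11 (49.160.0.0 - 49.191.255.255)
  49.176.0.0/12 (49.176.0.0 - 49.191.255.255)
  49.176.0.0/13 (49.176.0.0 - 49.183.255.255)
Most specific is 49.176.0.0/13.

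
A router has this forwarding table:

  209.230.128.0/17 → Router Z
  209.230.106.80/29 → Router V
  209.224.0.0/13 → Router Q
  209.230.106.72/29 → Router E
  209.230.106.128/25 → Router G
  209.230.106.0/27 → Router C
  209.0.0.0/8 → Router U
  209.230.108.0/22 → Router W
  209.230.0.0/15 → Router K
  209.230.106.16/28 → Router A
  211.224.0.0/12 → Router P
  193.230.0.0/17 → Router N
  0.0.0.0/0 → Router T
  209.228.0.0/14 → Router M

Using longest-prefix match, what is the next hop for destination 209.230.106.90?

Router K

Routes whose prefix contains 209.230.106.90:
  0.0.0.0/0 (default, matches everything) -> Router T
  209.0.0.0/8 (209.0.0.0 - 209.255.255.255) -> Router U
  209.224.0.0/13 (209.224.0.0 - 209.231.255.255) -> Router Q
  209.228.0.0/14 (209.228.0.0 - 209.231.255.255) -> Router M
  209.230.0.0/15 (209.230.0.0 - 209.231.255.255) -> Router K
More-specific entries that do NOT match:
  209.230.106.80/29 (209.230.106.80 - 209.230.106.87) does not contain 209.230.106.90
  209.230.106.72/29 (209.230.106.72 - 209.230.106.79) does not contain 209.230.106.90
  209.230.106.16/28 (209.230.106.16 - 209.230.106.31) does not contain 209.230.106.90
  209.230.106.0/27 (209.230.106.0 - 209.230.106.31) does not contain 209.230.106.90
  209.230.106.128/25 (209.230.106.128 - 209.230.106.255) does not contain 209.230.106.90
  209.230.108.0/22 (209.230.108.0 - 209.230.111.255) does not contain 209.230.106.90
  209.230.128.0/17 (209.230.128.0 - 209.230.255.255) does not contain 209.230.106.90
  193.230.0.0/17 (193.230.0.0 - 193.230.127.255) does not contain 209.230.106.90
Longest matching prefix is /15 -> next hop Router K.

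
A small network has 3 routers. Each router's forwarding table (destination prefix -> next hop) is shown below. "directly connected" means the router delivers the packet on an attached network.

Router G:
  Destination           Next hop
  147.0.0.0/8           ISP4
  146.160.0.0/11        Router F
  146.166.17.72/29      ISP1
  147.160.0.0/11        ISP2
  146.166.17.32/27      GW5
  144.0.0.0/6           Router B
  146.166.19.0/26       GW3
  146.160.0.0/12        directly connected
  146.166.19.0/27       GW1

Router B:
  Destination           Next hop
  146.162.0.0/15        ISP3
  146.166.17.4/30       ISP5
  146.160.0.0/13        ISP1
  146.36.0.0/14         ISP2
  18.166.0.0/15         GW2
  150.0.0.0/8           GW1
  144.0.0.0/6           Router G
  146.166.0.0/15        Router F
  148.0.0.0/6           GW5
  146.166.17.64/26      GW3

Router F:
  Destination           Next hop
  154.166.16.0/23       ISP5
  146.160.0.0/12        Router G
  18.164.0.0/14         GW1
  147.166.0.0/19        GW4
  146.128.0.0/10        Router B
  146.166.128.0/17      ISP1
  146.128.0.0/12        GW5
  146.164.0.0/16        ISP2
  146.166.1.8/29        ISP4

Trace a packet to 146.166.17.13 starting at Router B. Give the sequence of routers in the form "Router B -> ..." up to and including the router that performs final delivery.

At Router B: longest match for 146.166.17.13 is 146.166.0.0/15 -> Router F
At Router F: longest match for 146.166.17.13 is 146.160.0.0/12 -> Router G
At Router G: longest match for 146.166.17.13 is 146.160.0.0/12 -> directly connected

Router B -> Router F -> Router G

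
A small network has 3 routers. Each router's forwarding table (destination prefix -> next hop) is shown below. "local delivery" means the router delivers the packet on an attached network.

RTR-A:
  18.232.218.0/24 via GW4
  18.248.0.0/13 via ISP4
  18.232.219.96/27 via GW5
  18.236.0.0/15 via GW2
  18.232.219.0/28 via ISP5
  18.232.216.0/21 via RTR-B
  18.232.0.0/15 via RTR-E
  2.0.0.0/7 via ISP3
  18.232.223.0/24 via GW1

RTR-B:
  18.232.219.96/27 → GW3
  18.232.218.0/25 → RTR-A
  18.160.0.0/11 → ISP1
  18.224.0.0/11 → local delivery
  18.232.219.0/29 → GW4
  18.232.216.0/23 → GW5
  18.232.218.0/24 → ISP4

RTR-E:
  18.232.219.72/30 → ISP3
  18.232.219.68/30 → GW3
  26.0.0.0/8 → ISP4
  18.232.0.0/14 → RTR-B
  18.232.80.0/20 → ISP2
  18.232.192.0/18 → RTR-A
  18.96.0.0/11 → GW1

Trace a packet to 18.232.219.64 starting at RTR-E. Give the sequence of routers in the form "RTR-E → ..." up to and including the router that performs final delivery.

RTR-E → RTR-A → RTR-B

At RTR-E: longest match for 18.232.219.64 is 18.232.192.0/18 -> RTR-A
At RTR-A: longest match for 18.232.219.64 is 18.232.216.0/21 -> RTR-B
At RTR-B: longest match for 18.232.219.64 is 18.224.0.0/11 -> local delivery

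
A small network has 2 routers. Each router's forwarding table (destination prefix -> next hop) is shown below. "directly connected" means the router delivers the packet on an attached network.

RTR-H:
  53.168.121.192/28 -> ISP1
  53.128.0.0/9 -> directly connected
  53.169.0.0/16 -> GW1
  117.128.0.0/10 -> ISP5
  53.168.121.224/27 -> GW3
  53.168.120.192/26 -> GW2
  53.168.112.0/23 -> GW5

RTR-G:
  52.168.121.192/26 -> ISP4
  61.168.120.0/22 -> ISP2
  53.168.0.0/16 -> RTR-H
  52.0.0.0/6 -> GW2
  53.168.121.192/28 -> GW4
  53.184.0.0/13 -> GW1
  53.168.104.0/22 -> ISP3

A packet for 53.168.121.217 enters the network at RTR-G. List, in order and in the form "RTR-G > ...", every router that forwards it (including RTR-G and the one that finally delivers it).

RTR-G > RTR-H

At RTR-G: longest match for 53.168.121.217 is 53.168.0.0/16 -> RTR-H
At RTR-H: longest match for 53.168.121.217 is 53.128.0.0/9 -> directly connected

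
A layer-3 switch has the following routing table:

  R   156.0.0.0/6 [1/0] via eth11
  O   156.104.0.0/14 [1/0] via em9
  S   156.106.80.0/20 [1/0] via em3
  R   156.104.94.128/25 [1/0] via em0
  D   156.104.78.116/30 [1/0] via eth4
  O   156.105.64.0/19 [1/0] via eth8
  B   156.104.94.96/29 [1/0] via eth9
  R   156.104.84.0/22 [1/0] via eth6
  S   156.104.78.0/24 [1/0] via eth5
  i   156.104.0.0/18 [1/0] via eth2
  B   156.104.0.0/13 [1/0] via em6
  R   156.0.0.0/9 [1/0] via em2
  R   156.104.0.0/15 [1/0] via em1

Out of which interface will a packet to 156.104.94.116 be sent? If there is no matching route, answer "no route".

em1

Routes whose prefix contains 156.104.94.116:
  156.0.0.0/6 (156.0.0.0 - 159.255.255.255) -> eth11
  156.0.0.0/9 (156.0.0.0 - 156.127.255.255) -> em2
  156.104.0.0/13 (156.104.0.0 - 156.111.255.255) -> em6
  156.104.0.0/14 (156.104.0.0 - 156.107.255.255) -> em9
  156.104.0.0/15 (156.104.0.0 - 156.105.255.255) -> em1
More-specific entries that do NOT match:
  156.104.78.116/30 (156.104.78.116 - 156.104.78.119) does not contain 156.104.94.116
  156.104.94.96/29 (156.104.94.96 - 156.104.94.103) does not contain 156.104.94.116
  156.104.94.128/25 (156.104.94.128 - 156.104.94.255) does not contain 156.104.94.116
  156.104.78.0/24 (156.104.78.0 - 156.104.78.255) does not contain 156.104.94.116
  156.104.84.0/22 (156.104.84.0 - 156.104.87.255) does not contain 156.104.94.116
  156.106.80.0/20 (156.106.80.0 - 156.106.95.255) does not contain 156.104.94.116
  156.105.64.0/19 (156.105.64.0 - 156.105.95.255) does not contain 156.104.94.116
  156.104.0.0/18 (156.104.0.0 - 156.104.63.255) does not contain 156.104.94.116
Longest matching prefix is /15 -> interface em1.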